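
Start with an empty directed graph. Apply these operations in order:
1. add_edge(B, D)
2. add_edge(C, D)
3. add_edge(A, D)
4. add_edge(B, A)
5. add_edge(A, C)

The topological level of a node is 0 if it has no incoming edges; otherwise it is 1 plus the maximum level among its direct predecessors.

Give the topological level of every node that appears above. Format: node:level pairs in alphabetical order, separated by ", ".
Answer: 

Op 1: add_edge(B, D). Edges now: 1
Op 2: add_edge(C, D). Edges now: 2
Op 3: add_edge(A, D). Edges now: 3
Op 4: add_edge(B, A). Edges now: 4
Op 5: add_edge(A, C). Edges now: 5
Compute levels (Kahn BFS):
  sources (in-degree 0): B
  process B: level=0
    B->A: in-degree(A)=0, level(A)=1, enqueue
    B->D: in-degree(D)=2, level(D)>=1
  process A: level=1
    A->C: in-degree(C)=0, level(C)=2, enqueue
    A->D: in-degree(D)=1, level(D)>=2
  process C: level=2
    C->D: in-degree(D)=0, level(D)=3, enqueue
  process D: level=3
All levels: A:1, B:0, C:2, D:3

Answer: A:1, B:0, C:2, D:3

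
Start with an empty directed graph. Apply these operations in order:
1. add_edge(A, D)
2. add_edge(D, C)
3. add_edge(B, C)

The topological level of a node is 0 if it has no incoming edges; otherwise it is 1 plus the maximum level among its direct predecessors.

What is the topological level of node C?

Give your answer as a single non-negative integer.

Answer: 2

Derivation:
Op 1: add_edge(A, D). Edges now: 1
Op 2: add_edge(D, C). Edges now: 2
Op 3: add_edge(B, C). Edges now: 3
Compute levels (Kahn BFS):
  sources (in-degree 0): A, B
  process A: level=0
    A->D: in-degree(D)=0, level(D)=1, enqueue
  process B: level=0
    B->C: in-degree(C)=1, level(C)>=1
  process D: level=1
    D->C: in-degree(C)=0, level(C)=2, enqueue
  process C: level=2
All levels: A:0, B:0, C:2, D:1
level(C) = 2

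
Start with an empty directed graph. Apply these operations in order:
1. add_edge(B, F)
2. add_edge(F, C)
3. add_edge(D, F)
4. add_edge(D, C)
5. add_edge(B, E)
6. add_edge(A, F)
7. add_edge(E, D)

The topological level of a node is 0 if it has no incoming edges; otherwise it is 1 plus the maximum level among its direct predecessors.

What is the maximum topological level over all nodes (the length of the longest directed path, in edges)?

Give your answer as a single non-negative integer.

Op 1: add_edge(B, F). Edges now: 1
Op 2: add_edge(F, C). Edges now: 2
Op 3: add_edge(D, F). Edges now: 3
Op 4: add_edge(D, C). Edges now: 4
Op 5: add_edge(B, E). Edges now: 5
Op 6: add_edge(A, F). Edges now: 6
Op 7: add_edge(E, D). Edges now: 7
Compute levels (Kahn BFS):
  sources (in-degree 0): A, B
  process A: level=0
    A->F: in-degree(F)=2, level(F)>=1
  process B: level=0
    B->E: in-degree(E)=0, level(E)=1, enqueue
    B->F: in-degree(F)=1, level(F)>=1
  process E: level=1
    E->D: in-degree(D)=0, level(D)=2, enqueue
  process D: level=2
    D->C: in-degree(C)=1, level(C)>=3
    D->F: in-degree(F)=0, level(F)=3, enqueue
  process F: level=3
    F->C: in-degree(C)=0, level(C)=4, enqueue
  process C: level=4
All levels: A:0, B:0, C:4, D:2, E:1, F:3
max level = 4

Answer: 4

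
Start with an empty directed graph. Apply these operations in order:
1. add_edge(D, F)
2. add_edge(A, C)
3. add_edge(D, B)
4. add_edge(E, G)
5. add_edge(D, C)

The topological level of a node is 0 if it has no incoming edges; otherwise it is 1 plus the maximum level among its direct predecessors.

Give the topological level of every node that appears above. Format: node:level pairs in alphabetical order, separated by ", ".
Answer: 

Op 1: add_edge(D, F). Edges now: 1
Op 2: add_edge(A, C). Edges now: 2
Op 3: add_edge(D, B). Edges now: 3
Op 4: add_edge(E, G). Edges now: 4
Op 5: add_edge(D, C). Edges now: 5
Compute levels (Kahn BFS):
  sources (in-degree 0): A, D, E
  process A: level=0
    A->C: in-degree(C)=1, level(C)>=1
  process D: level=0
    D->B: in-degree(B)=0, level(B)=1, enqueue
    D->C: in-degree(C)=0, level(C)=1, enqueue
    D->F: in-degree(F)=0, level(F)=1, enqueue
  process E: level=0
    E->G: in-degree(G)=0, level(G)=1, enqueue
  process B: level=1
  process C: level=1
  process F: level=1
  process G: level=1
All levels: A:0, B:1, C:1, D:0, E:0, F:1, G:1

Answer: A:0, B:1, C:1, D:0, E:0, F:1, G:1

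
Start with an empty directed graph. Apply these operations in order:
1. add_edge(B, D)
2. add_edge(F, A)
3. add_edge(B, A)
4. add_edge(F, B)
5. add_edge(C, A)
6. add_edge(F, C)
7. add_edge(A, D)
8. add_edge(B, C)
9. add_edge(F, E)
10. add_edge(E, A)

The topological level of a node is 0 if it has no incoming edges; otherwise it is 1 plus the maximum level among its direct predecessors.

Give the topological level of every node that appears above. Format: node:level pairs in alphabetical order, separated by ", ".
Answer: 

Op 1: add_edge(B, D). Edges now: 1
Op 2: add_edge(F, A). Edges now: 2
Op 3: add_edge(B, A). Edges now: 3
Op 4: add_edge(F, B). Edges now: 4
Op 5: add_edge(C, A). Edges now: 5
Op 6: add_edge(F, C). Edges now: 6
Op 7: add_edge(A, D). Edges now: 7
Op 8: add_edge(B, C). Edges now: 8
Op 9: add_edge(F, E). Edges now: 9
Op 10: add_edge(E, A). Edges now: 10
Compute levels (Kahn BFS):
  sources (in-degree 0): F
  process F: level=0
    F->A: in-degree(A)=3, level(A)>=1
    F->B: in-degree(B)=0, level(B)=1, enqueue
    F->C: in-degree(C)=1, level(C)>=1
    F->E: in-degree(E)=0, level(E)=1, enqueue
  process B: level=1
    B->A: in-degree(A)=2, level(A)>=2
    B->C: in-degree(C)=0, level(C)=2, enqueue
    B->D: in-degree(D)=1, level(D)>=2
  process E: level=1
    E->A: in-degree(A)=1, level(A)>=2
  process C: level=2
    C->A: in-degree(A)=0, level(A)=3, enqueue
  process A: level=3
    A->D: in-degree(D)=0, level(D)=4, enqueue
  process D: level=4
All levels: A:3, B:1, C:2, D:4, E:1, F:0

Answer: A:3, B:1, C:2, D:4, E:1, F:0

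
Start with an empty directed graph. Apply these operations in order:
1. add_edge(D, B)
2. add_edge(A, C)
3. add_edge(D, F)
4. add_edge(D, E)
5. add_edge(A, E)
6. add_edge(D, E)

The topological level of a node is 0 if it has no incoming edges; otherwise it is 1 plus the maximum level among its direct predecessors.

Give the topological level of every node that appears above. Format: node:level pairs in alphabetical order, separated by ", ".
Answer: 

Op 1: add_edge(D, B). Edges now: 1
Op 2: add_edge(A, C). Edges now: 2
Op 3: add_edge(D, F). Edges now: 3
Op 4: add_edge(D, E). Edges now: 4
Op 5: add_edge(A, E). Edges now: 5
Op 6: add_edge(D, E) (duplicate, no change). Edges now: 5
Compute levels (Kahn BFS):
  sources (in-degree 0): A, D
  process A: level=0
    A->C: in-degree(C)=0, level(C)=1, enqueue
    A->E: in-degree(E)=1, level(E)>=1
  process D: level=0
    D->B: in-degree(B)=0, level(B)=1, enqueue
    D->E: in-degree(E)=0, level(E)=1, enqueue
    D->F: in-degree(F)=0, level(F)=1, enqueue
  process C: level=1
  process B: level=1
  process E: level=1
  process F: level=1
All levels: A:0, B:1, C:1, D:0, E:1, F:1

Answer: A:0, B:1, C:1, D:0, E:1, F:1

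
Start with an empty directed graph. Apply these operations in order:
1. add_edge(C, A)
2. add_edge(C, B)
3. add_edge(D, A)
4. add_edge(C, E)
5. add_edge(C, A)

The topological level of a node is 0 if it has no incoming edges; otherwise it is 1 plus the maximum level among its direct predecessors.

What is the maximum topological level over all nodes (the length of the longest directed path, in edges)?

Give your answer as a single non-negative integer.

Answer: 1

Derivation:
Op 1: add_edge(C, A). Edges now: 1
Op 2: add_edge(C, B). Edges now: 2
Op 3: add_edge(D, A). Edges now: 3
Op 4: add_edge(C, E). Edges now: 4
Op 5: add_edge(C, A) (duplicate, no change). Edges now: 4
Compute levels (Kahn BFS):
  sources (in-degree 0): C, D
  process C: level=0
    C->A: in-degree(A)=1, level(A)>=1
    C->B: in-degree(B)=0, level(B)=1, enqueue
    C->E: in-degree(E)=0, level(E)=1, enqueue
  process D: level=0
    D->A: in-degree(A)=0, level(A)=1, enqueue
  process B: level=1
  process E: level=1
  process A: level=1
All levels: A:1, B:1, C:0, D:0, E:1
max level = 1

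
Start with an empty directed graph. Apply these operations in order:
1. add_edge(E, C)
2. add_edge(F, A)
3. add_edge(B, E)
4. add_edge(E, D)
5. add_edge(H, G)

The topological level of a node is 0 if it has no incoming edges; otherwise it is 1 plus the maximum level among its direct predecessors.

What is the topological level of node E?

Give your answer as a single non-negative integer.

Op 1: add_edge(E, C). Edges now: 1
Op 2: add_edge(F, A). Edges now: 2
Op 3: add_edge(B, E). Edges now: 3
Op 4: add_edge(E, D). Edges now: 4
Op 5: add_edge(H, G). Edges now: 5
Compute levels (Kahn BFS):
  sources (in-degree 0): B, F, H
  process B: level=0
    B->E: in-degree(E)=0, level(E)=1, enqueue
  process F: level=0
    F->A: in-degree(A)=0, level(A)=1, enqueue
  process H: level=0
    H->G: in-degree(G)=0, level(G)=1, enqueue
  process E: level=1
    E->C: in-degree(C)=0, level(C)=2, enqueue
    E->D: in-degree(D)=0, level(D)=2, enqueue
  process A: level=1
  process G: level=1
  process C: level=2
  process D: level=2
All levels: A:1, B:0, C:2, D:2, E:1, F:0, G:1, H:0
level(E) = 1

Answer: 1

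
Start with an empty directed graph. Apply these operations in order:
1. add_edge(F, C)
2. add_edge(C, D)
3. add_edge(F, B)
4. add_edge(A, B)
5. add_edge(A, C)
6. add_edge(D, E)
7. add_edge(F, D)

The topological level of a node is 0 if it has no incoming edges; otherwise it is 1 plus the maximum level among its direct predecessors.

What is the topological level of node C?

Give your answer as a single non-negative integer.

Op 1: add_edge(F, C). Edges now: 1
Op 2: add_edge(C, D). Edges now: 2
Op 3: add_edge(F, B). Edges now: 3
Op 4: add_edge(A, B). Edges now: 4
Op 5: add_edge(A, C). Edges now: 5
Op 6: add_edge(D, E). Edges now: 6
Op 7: add_edge(F, D). Edges now: 7
Compute levels (Kahn BFS):
  sources (in-degree 0): A, F
  process A: level=0
    A->B: in-degree(B)=1, level(B)>=1
    A->C: in-degree(C)=1, level(C)>=1
  process F: level=0
    F->B: in-degree(B)=0, level(B)=1, enqueue
    F->C: in-degree(C)=0, level(C)=1, enqueue
    F->D: in-degree(D)=1, level(D)>=1
  process B: level=1
  process C: level=1
    C->D: in-degree(D)=0, level(D)=2, enqueue
  process D: level=2
    D->E: in-degree(E)=0, level(E)=3, enqueue
  process E: level=3
All levels: A:0, B:1, C:1, D:2, E:3, F:0
level(C) = 1

Answer: 1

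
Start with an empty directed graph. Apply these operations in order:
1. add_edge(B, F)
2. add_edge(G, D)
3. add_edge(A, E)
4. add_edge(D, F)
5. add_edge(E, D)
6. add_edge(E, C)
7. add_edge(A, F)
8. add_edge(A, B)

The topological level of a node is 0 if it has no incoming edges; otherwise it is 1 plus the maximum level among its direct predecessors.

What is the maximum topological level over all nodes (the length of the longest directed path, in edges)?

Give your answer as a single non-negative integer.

Op 1: add_edge(B, F). Edges now: 1
Op 2: add_edge(G, D). Edges now: 2
Op 3: add_edge(A, E). Edges now: 3
Op 4: add_edge(D, F). Edges now: 4
Op 5: add_edge(E, D). Edges now: 5
Op 6: add_edge(E, C). Edges now: 6
Op 7: add_edge(A, F). Edges now: 7
Op 8: add_edge(A, B). Edges now: 8
Compute levels (Kahn BFS):
  sources (in-degree 0): A, G
  process A: level=0
    A->B: in-degree(B)=0, level(B)=1, enqueue
    A->E: in-degree(E)=0, level(E)=1, enqueue
    A->F: in-degree(F)=2, level(F)>=1
  process G: level=0
    G->D: in-degree(D)=1, level(D)>=1
  process B: level=1
    B->F: in-degree(F)=1, level(F)>=2
  process E: level=1
    E->C: in-degree(C)=0, level(C)=2, enqueue
    E->D: in-degree(D)=0, level(D)=2, enqueue
  process C: level=2
  process D: level=2
    D->F: in-degree(F)=0, level(F)=3, enqueue
  process F: level=3
All levels: A:0, B:1, C:2, D:2, E:1, F:3, G:0
max level = 3

Answer: 3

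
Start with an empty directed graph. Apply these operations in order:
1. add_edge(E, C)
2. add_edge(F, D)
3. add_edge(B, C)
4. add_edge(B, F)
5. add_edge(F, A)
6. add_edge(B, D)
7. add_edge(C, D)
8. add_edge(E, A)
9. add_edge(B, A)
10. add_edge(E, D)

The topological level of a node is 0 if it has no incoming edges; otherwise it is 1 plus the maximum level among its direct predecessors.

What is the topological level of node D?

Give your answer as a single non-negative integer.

Answer: 2

Derivation:
Op 1: add_edge(E, C). Edges now: 1
Op 2: add_edge(F, D). Edges now: 2
Op 3: add_edge(B, C). Edges now: 3
Op 4: add_edge(B, F). Edges now: 4
Op 5: add_edge(F, A). Edges now: 5
Op 6: add_edge(B, D). Edges now: 6
Op 7: add_edge(C, D). Edges now: 7
Op 8: add_edge(E, A). Edges now: 8
Op 9: add_edge(B, A). Edges now: 9
Op 10: add_edge(E, D). Edges now: 10
Compute levels (Kahn BFS):
  sources (in-degree 0): B, E
  process B: level=0
    B->A: in-degree(A)=2, level(A)>=1
    B->C: in-degree(C)=1, level(C)>=1
    B->D: in-degree(D)=3, level(D)>=1
    B->F: in-degree(F)=0, level(F)=1, enqueue
  process E: level=0
    E->A: in-degree(A)=1, level(A)>=1
    E->C: in-degree(C)=0, level(C)=1, enqueue
    E->D: in-degree(D)=2, level(D)>=1
  process F: level=1
    F->A: in-degree(A)=0, level(A)=2, enqueue
    F->D: in-degree(D)=1, level(D)>=2
  process C: level=1
    C->D: in-degree(D)=0, level(D)=2, enqueue
  process A: level=2
  process D: level=2
All levels: A:2, B:0, C:1, D:2, E:0, F:1
level(D) = 2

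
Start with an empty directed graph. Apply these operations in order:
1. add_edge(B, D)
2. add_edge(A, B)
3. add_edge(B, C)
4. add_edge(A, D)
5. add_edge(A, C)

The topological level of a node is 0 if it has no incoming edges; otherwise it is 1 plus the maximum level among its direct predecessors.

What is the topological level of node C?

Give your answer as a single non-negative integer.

Answer: 2

Derivation:
Op 1: add_edge(B, D). Edges now: 1
Op 2: add_edge(A, B). Edges now: 2
Op 3: add_edge(B, C). Edges now: 3
Op 4: add_edge(A, D). Edges now: 4
Op 5: add_edge(A, C). Edges now: 5
Compute levels (Kahn BFS):
  sources (in-degree 0): A
  process A: level=0
    A->B: in-degree(B)=0, level(B)=1, enqueue
    A->C: in-degree(C)=1, level(C)>=1
    A->D: in-degree(D)=1, level(D)>=1
  process B: level=1
    B->C: in-degree(C)=0, level(C)=2, enqueue
    B->D: in-degree(D)=0, level(D)=2, enqueue
  process C: level=2
  process D: level=2
All levels: A:0, B:1, C:2, D:2
level(C) = 2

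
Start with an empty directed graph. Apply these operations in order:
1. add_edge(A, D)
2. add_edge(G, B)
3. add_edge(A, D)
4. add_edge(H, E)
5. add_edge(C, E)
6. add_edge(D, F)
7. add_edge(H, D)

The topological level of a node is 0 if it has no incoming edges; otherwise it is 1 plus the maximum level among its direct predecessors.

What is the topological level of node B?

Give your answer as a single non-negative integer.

Answer: 1

Derivation:
Op 1: add_edge(A, D). Edges now: 1
Op 2: add_edge(G, B). Edges now: 2
Op 3: add_edge(A, D) (duplicate, no change). Edges now: 2
Op 4: add_edge(H, E). Edges now: 3
Op 5: add_edge(C, E). Edges now: 4
Op 6: add_edge(D, F). Edges now: 5
Op 7: add_edge(H, D). Edges now: 6
Compute levels (Kahn BFS):
  sources (in-degree 0): A, C, G, H
  process A: level=0
    A->D: in-degree(D)=1, level(D)>=1
  process C: level=0
    C->E: in-degree(E)=1, level(E)>=1
  process G: level=0
    G->B: in-degree(B)=0, level(B)=1, enqueue
  process H: level=0
    H->D: in-degree(D)=0, level(D)=1, enqueue
    H->E: in-degree(E)=0, level(E)=1, enqueue
  process B: level=1
  process D: level=1
    D->F: in-degree(F)=0, level(F)=2, enqueue
  process E: level=1
  process F: level=2
All levels: A:0, B:1, C:0, D:1, E:1, F:2, G:0, H:0
level(B) = 1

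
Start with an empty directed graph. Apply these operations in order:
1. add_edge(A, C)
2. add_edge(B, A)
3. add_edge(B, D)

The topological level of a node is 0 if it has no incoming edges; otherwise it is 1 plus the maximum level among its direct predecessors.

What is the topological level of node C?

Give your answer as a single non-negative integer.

Answer: 2

Derivation:
Op 1: add_edge(A, C). Edges now: 1
Op 2: add_edge(B, A). Edges now: 2
Op 3: add_edge(B, D). Edges now: 3
Compute levels (Kahn BFS):
  sources (in-degree 0): B
  process B: level=0
    B->A: in-degree(A)=0, level(A)=1, enqueue
    B->D: in-degree(D)=0, level(D)=1, enqueue
  process A: level=1
    A->C: in-degree(C)=0, level(C)=2, enqueue
  process D: level=1
  process C: level=2
All levels: A:1, B:0, C:2, D:1
level(C) = 2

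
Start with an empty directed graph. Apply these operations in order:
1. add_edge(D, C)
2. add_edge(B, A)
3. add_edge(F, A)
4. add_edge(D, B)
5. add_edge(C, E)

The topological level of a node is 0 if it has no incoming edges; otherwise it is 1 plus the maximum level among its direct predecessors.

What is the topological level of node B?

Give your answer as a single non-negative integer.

Op 1: add_edge(D, C). Edges now: 1
Op 2: add_edge(B, A). Edges now: 2
Op 3: add_edge(F, A). Edges now: 3
Op 4: add_edge(D, B). Edges now: 4
Op 5: add_edge(C, E). Edges now: 5
Compute levels (Kahn BFS):
  sources (in-degree 0): D, F
  process D: level=0
    D->B: in-degree(B)=0, level(B)=1, enqueue
    D->C: in-degree(C)=0, level(C)=1, enqueue
  process F: level=0
    F->A: in-degree(A)=1, level(A)>=1
  process B: level=1
    B->A: in-degree(A)=0, level(A)=2, enqueue
  process C: level=1
    C->E: in-degree(E)=0, level(E)=2, enqueue
  process A: level=2
  process E: level=2
All levels: A:2, B:1, C:1, D:0, E:2, F:0
level(B) = 1

Answer: 1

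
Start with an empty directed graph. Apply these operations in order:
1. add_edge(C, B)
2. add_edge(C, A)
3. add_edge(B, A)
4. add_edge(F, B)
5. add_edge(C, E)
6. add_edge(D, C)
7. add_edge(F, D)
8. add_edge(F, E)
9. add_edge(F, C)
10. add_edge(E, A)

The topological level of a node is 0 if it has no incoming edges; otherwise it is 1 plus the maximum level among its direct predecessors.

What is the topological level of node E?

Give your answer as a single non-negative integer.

Answer: 3

Derivation:
Op 1: add_edge(C, B). Edges now: 1
Op 2: add_edge(C, A). Edges now: 2
Op 3: add_edge(B, A). Edges now: 3
Op 4: add_edge(F, B). Edges now: 4
Op 5: add_edge(C, E). Edges now: 5
Op 6: add_edge(D, C). Edges now: 6
Op 7: add_edge(F, D). Edges now: 7
Op 8: add_edge(F, E). Edges now: 8
Op 9: add_edge(F, C). Edges now: 9
Op 10: add_edge(E, A). Edges now: 10
Compute levels (Kahn BFS):
  sources (in-degree 0): F
  process F: level=0
    F->B: in-degree(B)=1, level(B)>=1
    F->C: in-degree(C)=1, level(C)>=1
    F->D: in-degree(D)=0, level(D)=1, enqueue
    F->E: in-degree(E)=1, level(E)>=1
  process D: level=1
    D->C: in-degree(C)=0, level(C)=2, enqueue
  process C: level=2
    C->A: in-degree(A)=2, level(A)>=3
    C->B: in-degree(B)=0, level(B)=3, enqueue
    C->E: in-degree(E)=0, level(E)=3, enqueue
  process B: level=3
    B->A: in-degree(A)=1, level(A)>=4
  process E: level=3
    E->A: in-degree(A)=0, level(A)=4, enqueue
  process A: level=4
All levels: A:4, B:3, C:2, D:1, E:3, F:0
level(E) = 3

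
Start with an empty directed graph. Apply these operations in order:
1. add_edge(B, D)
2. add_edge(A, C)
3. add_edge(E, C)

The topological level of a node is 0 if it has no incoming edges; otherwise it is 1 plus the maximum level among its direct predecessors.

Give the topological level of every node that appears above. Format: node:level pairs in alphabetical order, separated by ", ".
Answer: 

Answer: A:0, B:0, C:1, D:1, E:0

Derivation:
Op 1: add_edge(B, D). Edges now: 1
Op 2: add_edge(A, C). Edges now: 2
Op 3: add_edge(E, C). Edges now: 3
Compute levels (Kahn BFS):
  sources (in-degree 0): A, B, E
  process A: level=0
    A->C: in-degree(C)=1, level(C)>=1
  process B: level=0
    B->D: in-degree(D)=0, level(D)=1, enqueue
  process E: level=0
    E->C: in-degree(C)=0, level(C)=1, enqueue
  process D: level=1
  process C: level=1
All levels: A:0, B:0, C:1, D:1, E:0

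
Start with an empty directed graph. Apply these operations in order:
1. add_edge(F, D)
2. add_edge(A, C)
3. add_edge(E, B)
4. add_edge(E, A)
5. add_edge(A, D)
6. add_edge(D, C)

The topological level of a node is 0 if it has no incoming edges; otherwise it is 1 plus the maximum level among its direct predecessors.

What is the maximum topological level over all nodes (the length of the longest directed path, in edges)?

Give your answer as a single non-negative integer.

Op 1: add_edge(F, D). Edges now: 1
Op 2: add_edge(A, C). Edges now: 2
Op 3: add_edge(E, B). Edges now: 3
Op 4: add_edge(E, A). Edges now: 4
Op 5: add_edge(A, D). Edges now: 5
Op 6: add_edge(D, C). Edges now: 6
Compute levels (Kahn BFS):
  sources (in-degree 0): E, F
  process E: level=0
    E->A: in-degree(A)=0, level(A)=1, enqueue
    E->B: in-degree(B)=0, level(B)=1, enqueue
  process F: level=0
    F->D: in-degree(D)=1, level(D)>=1
  process A: level=1
    A->C: in-degree(C)=1, level(C)>=2
    A->D: in-degree(D)=0, level(D)=2, enqueue
  process B: level=1
  process D: level=2
    D->C: in-degree(C)=0, level(C)=3, enqueue
  process C: level=3
All levels: A:1, B:1, C:3, D:2, E:0, F:0
max level = 3

Answer: 3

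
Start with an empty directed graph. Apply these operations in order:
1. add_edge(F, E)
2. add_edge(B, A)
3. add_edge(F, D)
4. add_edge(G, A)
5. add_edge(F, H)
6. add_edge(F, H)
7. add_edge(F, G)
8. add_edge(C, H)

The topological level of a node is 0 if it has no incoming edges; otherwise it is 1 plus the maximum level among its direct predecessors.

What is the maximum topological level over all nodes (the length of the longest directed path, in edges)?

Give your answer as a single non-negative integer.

Op 1: add_edge(F, E). Edges now: 1
Op 2: add_edge(B, A). Edges now: 2
Op 3: add_edge(F, D). Edges now: 3
Op 4: add_edge(G, A). Edges now: 4
Op 5: add_edge(F, H). Edges now: 5
Op 6: add_edge(F, H) (duplicate, no change). Edges now: 5
Op 7: add_edge(F, G). Edges now: 6
Op 8: add_edge(C, H). Edges now: 7
Compute levels (Kahn BFS):
  sources (in-degree 0): B, C, F
  process B: level=0
    B->A: in-degree(A)=1, level(A)>=1
  process C: level=0
    C->H: in-degree(H)=1, level(H)>=1
  process F: level=0
    F->D: in-degree(D)=0, level(D)=1, enqueue
    F->E: in-degree(E)=0, level(E)=1, enqueue
    F->G: in-degree(G)=0, level(G)=1, enqueue
    F->H: in-degree(H)=0, level(H)=1, enqueue
  process D: level=1
  process E: level=1
  process G: level=1
    G->A: in-degree(A)=0, level(A)=2, enqueue
  process H: level=1
  process A: level=2
All levels: A:2, B:0, C:0, D:1, E:1, F:0, G:1, H:1
max level = 2

Answer: 2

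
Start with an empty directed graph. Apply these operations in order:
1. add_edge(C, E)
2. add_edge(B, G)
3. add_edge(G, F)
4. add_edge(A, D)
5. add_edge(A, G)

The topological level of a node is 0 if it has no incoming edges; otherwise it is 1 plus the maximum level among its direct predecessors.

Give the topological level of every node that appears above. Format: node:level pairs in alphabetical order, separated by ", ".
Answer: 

Answer: A:0, B:0, C:0, D:1, E:1, F:2, G:1

Derivation:
Op 1: add_edge(C, E). Edges now: 1
Op 2: add_edge(B, G). Edges now: 2
Op 3: add_edge(G, F). Edges now: 3
Op 4: add_edge(A, D). Edges now: 4
Op 5: add_edge(A, G). Edges now: 5
Compute levels (Kahn BFS):
  sources (in-degree 0): A, B, C
  process A: level=0
    A->D: in-degree(D)=0, level(D)=1, enqueue
    A->G: in-degree(G)=1, level(G)>=1
  process B: level=0
    B->G: in-degree(G)=0, level(G)=1, enqueue
  process C: level=0
    C->E: in-degree(E)=0, level(E)=1, enqueue
  process D: level=1
  process G: level=1
    G->F: in-degree(F)=0, level(F)=2, enqueue
  process E: level=1
  process F: level=2
All levels: A:0, B:0, C:0, D:1, E:1, F:2, G:1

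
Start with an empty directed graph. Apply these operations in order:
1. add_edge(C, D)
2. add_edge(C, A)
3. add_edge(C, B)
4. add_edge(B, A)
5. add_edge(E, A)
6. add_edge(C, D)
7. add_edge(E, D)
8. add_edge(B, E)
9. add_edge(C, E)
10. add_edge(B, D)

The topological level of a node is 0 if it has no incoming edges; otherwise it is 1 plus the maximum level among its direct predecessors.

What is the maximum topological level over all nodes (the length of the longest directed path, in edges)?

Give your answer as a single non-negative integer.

Op 1: add_edge(C, D). Edges now: 1
Op 2: add_edge(C, A). Edges now: 2
Op 3: add_edge(C, B). Edges now: 3
Op 4: add_edge(B, A). Edges now: 4
Op 5: add_edge(E, A). Edges now: 5
Op 6: add_edge(C, D) (duplicate, no change). Edges now: 5
Op 7: add_edge(E, D). Edges now: 6
Op 8: add_edge(B, E). Edges now: 7
Op 9: add_edge(C, E). Edges now: 8
Op 10: add_edge(B, D). Edges now: 9
Compute levels (Kahn BFS):
  sources (in-degree 0): C
  process C: level=0
    C->A: in-degree(A)=2, level(A)>=1
    C->B: in-degree(B)=0, level(B)=1, enqueue
    C->D: in-degree(D)=2, level(D)>=1
    C->E: in-degree(E)=1, level(E)>=1
  process B: level=1
    B->A: in-degree(A)=1, level(A)>=2
    B->D: in-degree(D)=1, level(D)>=2
    B->E: in-degree(E)=0, level(E)=2, enqueue
  process E: level=2
    E->A: in-degree(A)=0, level(A)=3, enqueue
    E->D: in-degree(D)=0, level(D)=3, enqueue
  process A: level=3
  process D: level=3
All levels: A:3, B:1, C:0, D:3, E:2
max level = 3

Answer: 3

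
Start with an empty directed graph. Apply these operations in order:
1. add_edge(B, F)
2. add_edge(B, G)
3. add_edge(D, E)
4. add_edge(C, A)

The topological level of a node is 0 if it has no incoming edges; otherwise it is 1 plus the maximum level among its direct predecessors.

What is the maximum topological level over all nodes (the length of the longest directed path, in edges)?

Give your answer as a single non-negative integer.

Op 1: add_edge(B, F). Edges now: 1
Op 2: add_edge(B, G). Edges now: 2
Op 3: add_edge(D, E). Edges now: 3
Op 4: add_edge(C, A). Edges now: 4
Compute levels (Kahn BFS):
  sources (in-degree 0): B, C, D
  process B: level=0
    B->F: in-degree(F)=0, level(F)=1, enqueue
    B->G: in-degree(G)=0, level(G)=1, enqueue
  process C: level=0
    C->A: in-degree(A)=0, level(A)=1, enqueue
  process D: level=0
    D->E: in-degree(E)=0, level(E)=1, enqueue
  process F: level=1
  process G: level=1
  process A: level=1
  process E: level=1
All levels: A:1, B:0, C:0, D:0, E:1, F:1, G:1
max level = 1

Answer: 1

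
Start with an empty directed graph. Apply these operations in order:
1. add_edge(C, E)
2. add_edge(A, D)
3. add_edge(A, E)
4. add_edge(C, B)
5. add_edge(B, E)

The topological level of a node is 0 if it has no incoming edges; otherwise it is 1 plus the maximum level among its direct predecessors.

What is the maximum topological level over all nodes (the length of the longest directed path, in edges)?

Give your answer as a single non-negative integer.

Op 1: add_edge(C, E). Edges now: 1
Op 2: add_edge(A, D). Edges now: 2
Op 3: add_edge(A, E). Edges now: 3
Op 4: add_edge(C, B). Edges now: 4
Op 5: add_edge(B, E). Edges now: 5
Compute levels (Kahn BFS):
  sources (in-degree 0): A, C
  process A: level=0
    A->D: in-degree(D)=0, level(D)=1, enqueue
    A->E: in-degree(E)=2, level(E)>=1
  process C: level=0
    C->B: in-degree(B)=0, level(B)=1, enqueue
    C->E: in-degree(E)=1, level(E)>=1
  process D: level=1
  process B: level=1
    B->E: in-degree(E)=0, level(E)=2, enqueue
  process E: level=2
All levels: A:0, B:1, C:0, D:1, E:2
max level = 2

Answer: 2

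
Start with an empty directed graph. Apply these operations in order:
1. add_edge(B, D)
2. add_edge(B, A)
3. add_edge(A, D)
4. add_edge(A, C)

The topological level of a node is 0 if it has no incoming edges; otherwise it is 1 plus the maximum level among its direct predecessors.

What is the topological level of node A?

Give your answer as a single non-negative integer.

Op 1: add_edge(B, D). Edges now: 1
Op 2: add_edge(B, A). Edges now: 2
Op 3: add_edge(A, D). Edges now: 3
Op 4: add_edge(A, C). Edges now: 4
Compute levels (Kahn BFS):
  sources (in-degree 0): B
  process B: level=0
    B->A: in-degree(A)=0, level(A)=1, enqueue
    B->D: in-degree(D)=1, level(D)>=1
  process A: level=1
    A->C: in-degree(C)=0, level(C)=2, enqueue
    A->D: in-degree(D)=0, level(D)=2, enqueue
  process C: level=2
  process D: level=2
All levels: A:1, B:0, C:2, D:2
level(A) = 1

Answer: 1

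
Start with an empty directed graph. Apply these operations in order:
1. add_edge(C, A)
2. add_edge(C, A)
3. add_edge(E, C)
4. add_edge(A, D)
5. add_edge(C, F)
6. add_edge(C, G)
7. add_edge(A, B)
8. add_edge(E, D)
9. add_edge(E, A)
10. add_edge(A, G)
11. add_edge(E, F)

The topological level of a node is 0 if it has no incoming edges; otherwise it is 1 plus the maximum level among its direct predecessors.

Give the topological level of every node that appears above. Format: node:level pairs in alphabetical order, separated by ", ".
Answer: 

Answer: A:2, B:3, C:1, D:3, E:0, F:2, G:3

Derivation:
Op 1: add_edge(C, A). Edges now: 1
Op 2: add_edge(C, A) (duplicate, no change). Edges now: 1
Op 3: add_edge(E, C). Edges now: 2
Op 4: add_edge(A, D). Edges now: 3
Op 5: add_edge(C, F). Edges now: 4
Op 6: add_edge(C, G). Edges now: 5
Op 7: add_edge(A, B). Edges now: 6
Op 8: add_edge(E, D). Edges now: 7
Op 9: add_edge(E, A). Edges now: 8
Op 10: add_edge(A, G). Edges now: 9
Op 11: add_edge(E, F). Edges now: 10
Compute levels (Kahn BFS):
  sources (in-degree 0): E
  process E: level=0
    E->A: in-degree(A)=1, level(A)>=1
    E->C: in-degree(C)=0, level(C)=1, enqueue
    E->D: in-degree(D)=1, level(D)>=1
    E->F: in-degree(F)=1, level(F)>=1
  process C: level=1
    C->A: in-degree(A)=0, level(A)=2, enqueue
    C->F: in-degree(F)=0, level(F)=2, enqueue
    C->G: in-degree(G)=1, level(G)>=2
  process A: level=2
    A->B: in-degree(B)=0, level(B)=3, enqueue
    A->D: in-degree(D)=0, level(D)=3, enqueue
    A->G: in-degree(G)=0, level(G)=3, enqueue
  process F: level=2
  process B: level=3
  process D: level=3
  process G: level=3
All levels: A:2, B:3, C:1, D:3, E:0, F:2, G:3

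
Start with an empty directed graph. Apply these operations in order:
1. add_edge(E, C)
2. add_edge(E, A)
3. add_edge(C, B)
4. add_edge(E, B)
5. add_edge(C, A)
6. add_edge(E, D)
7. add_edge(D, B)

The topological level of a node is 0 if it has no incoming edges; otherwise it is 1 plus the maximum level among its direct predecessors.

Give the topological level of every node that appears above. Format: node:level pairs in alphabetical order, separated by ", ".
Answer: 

Answer: A:2, B:2, C:1, D:1, E:0

Derivation:
Op 1: add_edge(E, C). Edges now: 1
Op 2: add_edge(E, A). Edges now: 2
Op 3: add_edge(C, B). Edges now: 3
Op 4: add_edge(E, B). Edges now: 4
Op 5: add_edge(C, A). Edges now: 5
Op 6: add_edge(E, D). Edges now: 6
Op 7: add_edge(D, B). Edges now: 7
Compute levels (Kahn BFS):
  sources (in-degree 0): E
  process E: level=0
    E->A: in-degree(A)=1, level(A)>=1
    E->B: in-degree(B)=2, level(B)>=1
    E->C: in-degree(C)=0, level(C)=1, enqueue
    E->D: in-degree(D)=0, level(D)=1, enqueue
  process C: level=1
    C->A: in-degree(A)=0, level(A)=2, enqueue
    C->B: in-degree(B)=1, level(B)>=2
  process D: level=1
    D->B: in-degree(B)=0, level(B)=2, enqueue
  process A: level=2
  process B: level=2
All levels: A:2, B:2, C:1, D:1, E:0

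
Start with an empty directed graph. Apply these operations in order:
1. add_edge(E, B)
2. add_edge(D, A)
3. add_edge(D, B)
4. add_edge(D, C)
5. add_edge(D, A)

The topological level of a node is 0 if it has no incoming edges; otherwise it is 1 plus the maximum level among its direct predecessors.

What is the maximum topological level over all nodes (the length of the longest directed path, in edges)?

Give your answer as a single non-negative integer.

Answer: 1

Derivation:
Op 1: add_edge(E, B). Edges now: 1
Op 2: add_edge(D, A). Edges now: 2
Op 3: add_edge(D, B). Edges now: 3
Op 4: add_edge(D, C). Edges now: 4
Op 5: add_edge(D, A) (duplicate, no change). Edges now: 4
Compute levels (Kahn BFS):
  sources (in-degree 0): D, E
  process D: level=0
    D->A: in-degree(A)=0, level(A)=1, enqueue
    D->B: in-degree(B)=1, level(B)>=1
    D->C: in-degree(C)=0, level(C)=1, enqueue
  process E: level=0
    E->B: in-degree(B)=0, level(B)=1, enqueue
  process A: level=1
  process C: level=1
  process B: level=1
All levels: A:1, B:1, C:1, D:0, E:0
max level = 1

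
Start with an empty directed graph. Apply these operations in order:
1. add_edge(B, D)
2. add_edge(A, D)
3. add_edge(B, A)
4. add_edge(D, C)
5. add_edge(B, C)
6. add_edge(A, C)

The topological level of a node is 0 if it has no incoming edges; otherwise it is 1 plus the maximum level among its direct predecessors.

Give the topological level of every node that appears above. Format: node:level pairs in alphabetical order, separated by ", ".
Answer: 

Op 1: add_edge(B, D). Edges now: 1
Op 2: add_edge(A, D). Edges now: 2
Op 3: add_edge(B, A). Edges now: 3
Op 4: add_edge(D, C). Edges now: 4
Op 5: add_edge(B, C). Edges now: 5
Op 6: add_edge(A, C). Edges now: 6
Compute levels (Kahn BFS):
  sources (in-degree 0): B
  process B: level=0
    B->A: in-degree(A)=0, level(A)=1, enqueue
    B->C: in-degree(C)=2, level(C)>=1
    B->D: in-degree(D)=1, level(D)>=1
  process A: level=1
    A->C: in-degree(C)=1, level(C)>=2
    A->D: in-degree(D)=0, level(D)=2, enqueue
  process D: level=2
    D->C: in-degree(C)=0, level(C)=3, enqueue
  process C: level=3
All levels: A:1, B:0, C:3, D:2

Answer: A:1, B:0, C:3, D:2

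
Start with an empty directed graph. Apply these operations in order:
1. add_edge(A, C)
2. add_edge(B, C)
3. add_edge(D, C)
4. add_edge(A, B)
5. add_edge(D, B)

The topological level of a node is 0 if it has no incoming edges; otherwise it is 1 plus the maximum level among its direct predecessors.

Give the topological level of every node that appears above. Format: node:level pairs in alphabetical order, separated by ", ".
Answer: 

Op 1: add_edge(A, C). Edges now: 1
Op 2: add_edge(B, C). Edges now: 2
Op 3: add_edge(D, C). Edges now: 3
Op 4: add_edge(A, B). Edges now: 4
Op 5: add_edge(D, B). Edges now: 5
Compute levels (Kahn BFS):
  sources (in-degree 0): A, D
  process A: level=0
    A->B: in-degree(B)=1, level(B)>=1
    A->C: in-degree(C)=2, level(C)>=1
  process D: level=0
    D->B: in-degree(B)=0, level(B)=1, enqueue
    D->C: in-degree(C)=1, level(C)>=1
  process B: level=1
    B->C: in-degree(C)=0, level(C)=2, enqueue
  process C: level=2
All levels: A:0, B:1, C:2, D:0

Answer: A:0, B:1, C:2, D:0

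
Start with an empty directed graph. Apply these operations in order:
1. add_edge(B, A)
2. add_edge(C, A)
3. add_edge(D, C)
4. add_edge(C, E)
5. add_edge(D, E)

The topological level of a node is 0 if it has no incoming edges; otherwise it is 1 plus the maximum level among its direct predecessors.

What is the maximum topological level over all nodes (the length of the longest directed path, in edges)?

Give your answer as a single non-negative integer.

Op 1: add_edge(B, A). Edges now: 1
Op 2: add_edge(C, A). Edges now: 2
Op 3: add_edge(D, C). Edges now: 3
Op 4: add_edge(C, E). Edges now: 4
Op 5: add_edge(D, E). Edges now: 5
Compute levels (Kahn BFS):
  sources (in-degree 0): B, D
  process B: level=0
    B->A: in-degree(A)=1, level(A)>=1
  process D: level=0
    D->C: in-degree(C)=0, level(C)=1, enqueue
    D->E: in-degree(E)=1, level(E)>=1
  process C: level=1
    C->A: in-degree(A)=0, level(A)=2, enqueue
    C->E: in-degree(E)=0, level(E)=2, enqueue
  process A: level=2
  process E: level=2
All levels: A:2, B:0, C:1, D:0, E:2
max level = 2

Answer: 2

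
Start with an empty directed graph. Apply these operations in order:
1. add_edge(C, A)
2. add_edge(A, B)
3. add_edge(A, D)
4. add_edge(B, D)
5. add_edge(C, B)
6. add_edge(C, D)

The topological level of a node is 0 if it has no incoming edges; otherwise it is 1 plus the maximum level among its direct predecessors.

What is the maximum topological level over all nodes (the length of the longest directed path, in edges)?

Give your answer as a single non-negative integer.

Op 1: add_edge(C, A). Edges now: 1
Op 2: add_edge(A, B). Edges now: 2
Op 3: add_edge(A, D). Edges now: 3
Op 4: add_edge(B, D). Edges now: 4
Op 5: add_edge(C, B). Edges now: 5
Op 6: add_edge(C, D). Edges now: 6
Compute levels (Kahn BFS):
  sources (in-degree 0): C
  process C: level=0
    C->A: in-degree(A)=0, level(A)=1, enqueue
    C->B: in-degree(B)=1, level(B)>=1
    C->D: in-degree(D)=2, level(D)>=1
  process A: level=1
    A->B: in-degree(B)=0, level(B)=2, enqueue
    A->D: in-degree(D)=1, level(D)>=2
  process B: level=2
    B->D: in-degree(D)=0, level(D)=3, enqueue
  process D: level=3
All levels: A:1, B:2, C:0, D:3
max level = 3

Answer: 3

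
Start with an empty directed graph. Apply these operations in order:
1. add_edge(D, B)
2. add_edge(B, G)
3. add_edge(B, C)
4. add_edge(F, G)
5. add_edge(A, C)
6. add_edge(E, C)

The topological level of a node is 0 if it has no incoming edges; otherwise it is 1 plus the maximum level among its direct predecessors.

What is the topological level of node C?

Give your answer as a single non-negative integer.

Op 1: add_edge(D, B). Edges now: 1
Op 2: add_edge(B, G). Edges now: 2
Op 3: add_edge(B, C). Edges now: 3
Op 4: add_edge(F, G). Edges now: 4
Op 5: add_edge(A, C). Edges now: 5
Op 6: add_edge(E, C). Edges now: 6
Compute levels (Kahn BFS):
  sources (in-degree 0): A, D, E, F
  process A: level=0
    A->C: in-degree(C)=2, level(C)>=1
  process D: level=0
    D->B: in-degree(B)=0, level(B)=1, enqueue
  process E: level=0
    E->C: in-degree(C)=1, level(C)>=1
  process F: level=0
    F->G: in-degree(G)=1, level(G)>=1
  process B: level=1
    B->C: in-degree(C)=0, level(C)=2, enqueue
    B->G: in-degree(G)=0, level(G)=2, enqueue
  process C: level=2
  process G: level=2
All levels: A:0, B:1, C:2, D:0, E:0, F:0, G:2
level(C) = 2

Answer: 2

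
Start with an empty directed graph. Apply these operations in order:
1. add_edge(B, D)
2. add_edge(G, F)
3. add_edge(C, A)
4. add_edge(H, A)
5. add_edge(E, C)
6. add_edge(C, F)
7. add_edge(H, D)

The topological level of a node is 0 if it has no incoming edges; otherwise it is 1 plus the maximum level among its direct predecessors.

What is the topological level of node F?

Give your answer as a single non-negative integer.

Op 1: add_edge(B, D). Edges now: 1
Op 2: add_edge(G, F). Edges now: 2
Op 3: add_edge(C, A). Edges now: 3
Op 4: add_edge(H, A). Edges now: 4
Op 5: add_edge(E, C). Edges now: 5
Op 6: add_edge(C, F). Edges now: 6
Op 7: add_edge(H, D). Edges now: 7
Compute levels (Kahn BFS):
  sources (in-degree 0): B, E, G, H
  process B: level=0
    B->D: in-degree(D)=1, level(D)>=1
  process E: level=0
    E->C: in-degree(C)=0, level(C)=1, enqueue
  process G: level=0
    G->F: in-degree(F)=1, level(F)>=1
  process H: level=0
    H->A: in-degree(A)=1, level(A)>=1
    H->D: in-degree(D)=0, level(D)=1, enqueue
  process C: level=1
    C->A: in-degree(A)=0, level(A)=2, enqueue
    C->F: in-degree(F)=0, level(F)=2, enqueue
  process D: level=1
  process A: level=2
  process F: level=2
All levels: A:2, B:0, C:1, D:1, E:0, F:2, G:0, H:0
level(F) = 2

Answer: 2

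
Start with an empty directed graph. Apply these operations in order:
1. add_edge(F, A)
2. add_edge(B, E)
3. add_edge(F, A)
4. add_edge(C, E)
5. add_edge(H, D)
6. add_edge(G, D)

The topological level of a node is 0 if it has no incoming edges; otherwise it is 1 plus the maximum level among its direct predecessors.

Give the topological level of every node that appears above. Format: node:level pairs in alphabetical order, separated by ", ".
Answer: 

Op 1: add_edge(F, A). Edges now: 1
Op 2: add_edge(B, E). Edges now: 2
Op 3: add_edge(F, A) (duplicate, no change). Edges now: 2
Op 4: add_edge(C, E). Edges now: 3
Op 5: add_edge(H, D). Edges now: 4
Op 6: add_edge(G, D). Edges now: 5
Compute levels (Kahn BFS):
  sources (in-degree 0): B, C, F, G, H
  process B: level=0
    B->E: in-degree(E)=1, level(E)>=1
  process C: level=0
    C->E: in-degree(E)=0, level(E)=1, enqueue
  process F: level=0
    F->A: in-degree(A)=0, level(A)=1, enqueue
  process G: level=0
    G->D: in-degree(D)=1, level(D)>=1
  process H: level=0
    H->D: in-degree(D)=0, level(D)=1, enqueue
  process E: level=1
  process A: level=1
  process D: level=1
All levels: A:1, B:0, C:0, D:1, E:1, F:0, G:0, H:0

Answer: A:1, B:0, C:0, D:1, E:1, F:0, G:0, H:0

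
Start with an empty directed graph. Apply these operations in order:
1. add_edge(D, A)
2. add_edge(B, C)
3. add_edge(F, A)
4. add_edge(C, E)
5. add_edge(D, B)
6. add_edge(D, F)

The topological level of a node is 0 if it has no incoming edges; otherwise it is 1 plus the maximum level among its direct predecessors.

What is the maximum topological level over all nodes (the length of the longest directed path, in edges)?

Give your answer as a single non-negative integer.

Answer: 3

Derivation:
Op 1: add_edge(D, A). Edges now: 1
Op 2: add_edge(B, C). Edges now: 2
Op 3: add_edge(F, A). Edges now: 3
Op 4: add_edge(C, E). Edges now: 4
Op 5: add_edge(D, B). Edges now: 5
Op 6: add_edge(D, F). Edges now: 6
Compute levels (Kahn BFS):
  sources (in-degree 0): D
  process D: level=0
    D->A: in-degree(A)=1, level(A)>=1
    D->B: in-degree(B)=0, level(B)=1, enqueue
    D->F: in-degree(F)=0, level(F)=1, enqueue
  process B: level=1
    B->C: in-degree(C)=0, level(C)=2, enqueue
  process F: level=1
    F->A: in-degree(A)=0, level(A)=2, enqueue
  process C: level=2
    C->E: in-degree(E)=0, level(E)=3, enqueue
  process A: level=2
  process E: level=3
All levels: A:2, B:1, C:2, D:0, E:3, F:1
max level = 3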